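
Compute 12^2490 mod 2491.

873

12^1 ≡ 12 (mod 2491)
12^2 ≡ 12^2 = 144 ≡ 144 (mod 2491)
12^4 ≡ 144^2 = 20736 ≡ 808 (mod 2491)
12^8 ≡ 808^2 = 652864 ≡ 222 (mod 2491)
12^16 ≡ 222^2 = 49284 ≡ 1955 (mod 2491)
12^32 ≡ 1955^2 = 3822025 ≡ 831 (mod 2491)
12^64 ≡ 831^2 = 690561 ≡ 554 (mod 2491)
12^128 ≡ 554^2 = 306916 ≡ 523 (mod 2491)
12^256 ≡ 523^2 = 273529 ≡ 2010 (mod 2491)
12^512 ≡ 2010^2 = 4040100 ≡ 2189 (mod 2491)
12^1024 ≡ 2189^2 = 4791721 ≡ 1528 (mod 2491)
12^2048 ≡ 1528^2 = 2334784 ≡ 717 (mod 2491)
2490 = 2048 + 256 + 128 + 32 + 16 + 8 + 2 in binary powers of 2.
So 12^2490 ≡ 717 · 2010 · 523 · 831 · 1955 · 222 · 144 ≡ 873 (mod 2491).
Since 873 ≠ 1, base 12 is a Fermat witness: 2491 is composite.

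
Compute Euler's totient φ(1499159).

1450840

Factor: 1499159 = 47 · 167 · 191.
φ(1499159) = (47−1) · (167−1) · (191−1) = 46 · 166 · 190 = 1450840.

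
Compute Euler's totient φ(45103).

Factor: 45103 = 23 · 37 · 53.
φ(45103) = (23−1) · (37−1) · (53−1) = 22 · 36 · 52 = 41184.

41184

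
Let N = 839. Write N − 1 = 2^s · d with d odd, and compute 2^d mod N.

1

839 − 1 = 838 = 2^1 · 419, so d = 419.
2^1 ≡ 2 (mod 839)
2^2 ≡ 2^2 = 4 ≡ 4 (mod 839)
2^4 ≡ 4^2 = 16 ≡ 16 (mod 839)
2^8 ≡ 16^2 = 256 ≡ 256 (mod 839)
2^16 ≡ 256^2 = 65536 ≡ 94 (mod 839)
2^32 ≡ 94^2 = 8836 ≡ 446 (mod 839)
2^64 ≡ 446^2 = 198916 ≡ 73 (mod 839)
2^128 ≡ 73^2 = 5329 ≡ 295 (mod 839)
2^256 ≡ 295^2 = 87025 ≡ 608 (mod 839)
419 = 256 + 128 + 32 + 2 + 1 in binary powers of 2.
So 2^419 ≡ 608 · 295 · 446 · 4 · 2 ≡ 1 (mod 839).
Since 2^d ≡ 1 (mod 839), base 2 does not prove 839 composite.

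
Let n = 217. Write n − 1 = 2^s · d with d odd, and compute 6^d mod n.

216

217 − 1 = 216 = 2^3 · 27, so d = 27.
6^1 ≡ 6 (mod 217)
6^2 ≡ 6^2 = 36 ≡ 36 (mod 217)
6^4 ≡ 36^2 = 1296 ≡ 211 (mod 217)
6^8 ≡ 211^2 = 44521 ≡ 36 (mod 217)
6^16 ≡ 36^2 = 1296 ≡ 211 (mod 217)
27 = 16 + 8 + 2 + 1 in binary powers of 2.
So 6^27 ≡ 211 · 36 · 36 · 6 ≡ 216 (mod 217).
Since 6^d ≡ 216 (mod 217), base 6 does not prove 217 composite.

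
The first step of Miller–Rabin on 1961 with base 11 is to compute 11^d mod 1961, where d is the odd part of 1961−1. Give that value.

1961 − 1 = 1960 = 2^3 · 245, so d = 245.
11^1 ≡ 11 (mod 1961)
11^2 ≡ 11^2 = 121 ≡ 121 (mod 1961)
11^4 ≡ 121^2 = 14641 ≡ 914 (mod 1961)
11^8 ≡ 914^2 = 835396 ≡ 10 (mod 1961)
11^16 ≡ 10^2 = 100 ≡ 100 (mod 1961)
11^32 ≡ 100^2 = 10000 ≡ 195 (mod 1961)
11^64 ≡ 195^2 = 38025 ≡ 766 (mod 1961)
11^128 ≡ 766^2 = 586756 ≡ 417 (mod 1961)
245 = 128 + 64 + 32 + 16 + 4 + 1 in binary powers of 2.
So 11^245 ≡ 417 · 766 · 195 · 100 · 914 · 11 ≡ 1544 (mod 1961).
Squaring chain: 1544 → 1321 → 1712; never reaches −1, so base 11 is a Miller–Rabin witness that 1961 is composite.

1544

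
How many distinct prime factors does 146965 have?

5

146965 = 5 · 29393
29393 = 7 · 4199
4199 = 13 · 323
323 = 17 · 19
146965 = 5 · 7 · 13 · 17 · 19, which has 5 distinct prime factors.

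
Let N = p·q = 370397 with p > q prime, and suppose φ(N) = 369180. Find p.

φ(n) = (p−1)(q−1) = n − (p+q) + 1, so p + q = 370397 − 369180 + 1 = 1218.
p and q are the roots of t² − 1218t + 370397 = 0.
Discriminant: 1218² − 4·370397 = 1483524 − 1481588 = 1936; √1936 = 44.
q = (1218 − 44)/2 = 587, p = (1218 + 44)/2 = 631.
Check: 587 · 631 = 370397.

631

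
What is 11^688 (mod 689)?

289

11^1 ≡ 11 (mod 689)
11^2 ≡ 11^2 = 121 ≡ 121 (mod 689)
11^4 ≡ 121^2 = 14641 ≡ 172 (mod 689)
11^8 ≡ 172^2 = 29584 ≡ 646 (mod 689)
11^16 ≡ 646^2 = 417316 ≡ 471 (mod 689)
11^32 ≡ 471^2 = 221841 ≡ 672 (mod 689)
11^64 ≡ 672^2 = 451584 ≡ 289 (mod 689)
11^128 ≡ 289^2 = 83521 ≡ 152 (mod 689)
11^256 ≡ 152^2 = 23104 ≡ 367 (mod 689)
11^512 ≡ 367^2 = 134689 ≡ 334 (mod 689)
688 = 512 + 128 + 32 + 16 in binary powers of 2.
So 11^688 ≡ 334 · 152 · 672 · 471 ≡ 289 (mod 689).
Since 289 ≠ 1, base 11 is a Fermat witness: 689 is composite.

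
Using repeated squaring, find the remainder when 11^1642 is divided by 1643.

1444

11^1 ≡ 11 (mod 1643)
11^2 ≡ 11^2 = 121 ≡ 121 (mod 1643)
11^4 ≡ 121^2 = 14641 ≡ 1497 (mod 1643)
11^8 ≡ 1497^2 = 2241009 ≡ 1600 (mod 1643)
11^16 ≡ 1600^2 = 2560000 ≡ 206 (mod 1643)
11^32 ≡ 206^2 = 42436 ≡ 1361 (mod 1643)
11^64 ≡ 1361^2 = 1852321 ≡ 660 (mod 1643)
11^128 ≡ 660^2 = 435600 ≡ 205 (mod 1643)
11^256 ≡ 205^2 = 42025 ≡ 950 (mod 1643)
11^512 ≡ 950^2 = 902500 ≡ 493 (mod 1643)
11^1024 ≡ 493^2 = 243049 ≡ 1528 (mod 1643)
1642 = 1024 + 512 + 64 + 32 + 8 + 2 in binary powers of 2.
So 11^1642 ≡ 1528 · 493 · 660 · 1361 · 1600 · 121 ≡ 1444 (mod 1643).
Since 1444 ≠ 1, base 11 is a Fermat witness: 1643 is composite.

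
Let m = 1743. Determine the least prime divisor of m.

1743 is odd.
Digit sum 15, divisible by 3.

3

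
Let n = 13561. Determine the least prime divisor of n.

71

13561 is odd.
Digit sum 16, not divisible by 3.
Ends in 1: not divisible by 5.
7: 13561 = 7·1937 + 2
11: 13561 = 11·1232 + 9
13: 13561 = 13·1043 + 2
17: 13561 = 17·797 + 12
19: 13561 = 19·713 + 14
23: 13561 = 23·589 + 14
29: 13561 = 29·467 + 18
31: 13561 = 31·437 + 14
37: 13561 = 37·366 + 19
41: 13561 = 41·330 + 31
43: 13561 = 43·315 + 16
47: 13561 = 47·288 + 25
53: 13561 = 53·255 + 46
59: 13561 = 59·229 + 50
61: 13561 = 61·222 + 19
67: 13561 = 67·202 + 27
71: 13561 = 71·191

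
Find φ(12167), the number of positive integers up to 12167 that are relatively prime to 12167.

11638

Factor: 12167 = 23^3.
φ(12167) = 23^2·(23−1) = 11638.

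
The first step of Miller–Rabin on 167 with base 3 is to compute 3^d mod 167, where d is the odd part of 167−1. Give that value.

167 − 1 = 166 = 2^1 · 83, so d = 83.
3^1 ≡ 3 (mod 167)
3^2 ≡ 3^2 = 9 ≡ 9 (mod 167)
3^4 ≡ 9^2 = 81 ≡ 81 (mod 167)
3^8 ≡ 81^2 = 6561 ≡ 48 (mod 167)
3^16 ≡ 48^2 = 2304 ≡ 133 (mod 167)
3^32 ≡ 133^2 = 17689 ≡ 154 (mod 167)
3^64 ≡ 154^2 = 23716 ≡ 2 (mod 167)
83 = 64 + 16 + 2 + 1 in binary powers of 2.
So 3^83 ≡ 2 · 133 · 9 · 3 ≡ 1 (mod 167).
Since 3^d ≡ 1 (mod 167), base 3 does not prove 167 composite.

1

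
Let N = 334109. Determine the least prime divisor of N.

334109 is odd.
Digit sum 20, not divisible by 3.
Ends in 9: not divisible by 5.
7: 334109 = 7·47729 + 6
11: 334109 = 11·30373 + 6
13: 334109 = 13·25700 + 9
17: 334109 = 17·19653 + 8
19: 334109 = 19·17584 + 13
23: 334109 = 23·14526 + 11
29: 334109 = 29·11521

29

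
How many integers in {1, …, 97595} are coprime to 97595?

76960

Factor: 97595 = 5 · 131 · 149.
φ(97595) = (5−1) · (131−1) · (149−1) = 4 · 130 · 148 = 76960.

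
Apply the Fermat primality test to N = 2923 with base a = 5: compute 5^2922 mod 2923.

5^1 ≡ 5 (mod 2923)
5^2 ≡ 5^2 = 25 ≡ 25 (mod 2923)
5^4 ≡ 25^2 = 625 ≡ 625 (mod 2923)
5^8 ≡ 625^2 = 390625 ≡ 1866 (mod 2923)
5^16 ≡ 1866^2 = 3481956 ≡ 663 (mod 2923)
5^32 ≡ 663^2 = 439569 ≡ 1119 (mod 2923)
5^64 ≡ 1119^2 = 1252161 ≡ 1117 (mod 2923)
5^128 ≡ 1117^2 = 1247689 ≡ 2491 (mod 2923)
5^256 ≡ 2491^2 = 6205081 ≡ 2475 (mod 2923)
5^512 ≡ 2475^2 = 6125625 ≡ 1940 (mod 2923)
5^1024 ≡ 1940^2 = 3763600 ≡ 1699 (mod 2923)
5^2048 ≡ 1699^2 = 2886601 ≡ 1600 (mod 2923)
2922 = 2048 + 512 + 256 + 64 + 32 + 8 + 2 in binary powers of 2.
So 5^2922 ≡ 1600 · 1940 · 2475 · 1117 · 1119 · 1866 · 25 ≡ 936 (mod 2923).
Since 936 ≠ 1, base 5 is a Fermat witness: 2923 is composite.

936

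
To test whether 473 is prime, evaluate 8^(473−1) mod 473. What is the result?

262

8^1 ≡ 8 (mod 473)
8^2 ≡ 8^2 = 64 ≡ 64 (mod 473)
8^4 ≡ 64^2 = 4096 ≡ 312 (mod 473)
8^8 ≡ 312^2 = 97344 ≡ 379 (mod 473)
8^16 ≡ 379^2 = 143641 ≡ 322 (mod 473)
8^32 ≡ 322^2 = 103684 ≡ 97 (mod 473)
8^64 ≡ 97^2 = 9409 ≡ 422 (mod 473)
8^128 ≡ 422^2 = 178084 ≡ 236 (mod 473)
8^256 ≡ 236^2 = 55696 ≡ 355 (mod 473)
472 = 256 + 128 + 64 + 16 + 8 in binary powers of 2.
So 8^472 ≡ 355 · 236 · 422 · 322 · 379 ≡ 262 (mod 473).
Since 262 ≠ 1, base 8 is a Fermat witness: 473 is composite.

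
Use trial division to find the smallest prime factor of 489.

489 is odd.
Digit sum 21, divisible by 3.

3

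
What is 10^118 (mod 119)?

10^1 ≡ 10 (mod 119)
10^2 ≡ 10^2 = 100 ≡ 100 (mod 119)
10^4 ≡ 100^2 = 10000 ≡ 4 (mod 119)
10^8 ≡ 4^2 = 16 ≡ 16 (mod 119)
10^16 ≡ 16^2 = 256 ≡ 18 (mod 119)
10^32 ≡ 18^2 = 324 ≡ 86 (mod 119)
10^64 ≡ 86^2 = 7396 ≡ 18 (mod 119)
118 = 64 + 32 + 16 + 4 + 2 in binary powers of 2.
So 10^118 ≡ 18 · 86 · 18 · 4 · 100 ≡ 60 (mod 119).
Since 60 ≠ 1, base 10 is a Fermat witness: 119 is composite.

60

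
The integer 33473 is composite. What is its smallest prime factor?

33473 is odd.
Digit sum 20, not divisible by 3.
Ends in 3: not divisible by 5.
7: 33473 = 7·4781 + 6
11: 33473 = 11·3043

11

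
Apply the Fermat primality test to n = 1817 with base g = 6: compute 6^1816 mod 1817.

6^1 ≡ 6 (mod 1817)
6^2 ≡ 6^2 = 36 ≡ 36 (mod 1817)
6^4 ≡ 36^2 = 1296 ≡ 1296 (mod 1817)
6^8 ≡ 1296^2 = 1679616 ≡ 708 (mod 1817)
6^16 ≡ 708^2 = 501264 ≡ 1589 (mod 1817)
6^32 ≡ 1589^2 = 2524921 ≡ 1108 (mod 1817)
6^64 ≡ 1108^2 = 1227664 ≡ 1189 (mod 1817)
6^128 ≡ 1189^2 = 1413721 ≡ 95 (mod 1817)
6^256 ≡ 95^2 = 9025 ≡ 1757 (mod 1817)
6^512 ≡ 1757^2 = 3087049 ≡ 1783 (mod 1817)
6^1024 ≡ 1783^2 = 3179089 ≡ 1156 (mod 1817)
1816 = 1024 + 512 + 256 + 16 + 8 in binary powers of 2.
So 6^1816 ≡ 1156 · 1783 · 1757 · 1589 · 708 ≡ 98 (mod 1817).
Since 98 ≠ 1, base 6 is a Fermat witness: 1817 is composite.

98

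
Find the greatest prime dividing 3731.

3731 = 7 · 533
533 = 13 · 41
41 is prime.
So 3731 = 7 · 13 · 41; the largest prime factor is 41.

41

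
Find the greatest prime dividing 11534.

11534 = 2 · 5767
5767 = 73 · 79
79 is prime.
So 11534 = 2 · 73 · 79; the largest prime factor is 79.

79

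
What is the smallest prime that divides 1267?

7

1267 is odd.
Digit sum 16, not divisible by 3.
Ends in 7: not divisible by 5.
7: 1267 = 7·181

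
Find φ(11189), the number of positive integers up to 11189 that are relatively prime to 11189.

10956

Factor: 11189 = 67 · 167.
φ(11189) = (67−1) · (167−1) = 66 · 166 = 10956.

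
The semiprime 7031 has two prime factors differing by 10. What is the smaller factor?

79

Since p = q + 10, we have 7031 = q(q + 10), so q² + 10q − 7031 = 0.
Discriminant: 10² + 4·7031 = 100 + 28124 = 28224; √28224 = 168.
q = (−10 + 168)/2 = 79, and p = q + 10 = 89.
Check: 79 · 89 = 7031.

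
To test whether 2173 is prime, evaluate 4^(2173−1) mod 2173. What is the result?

1533

4^1 ≡ 4 (mod 2173)
4^2 ≡ 4^2 = 16 ≡ 16 (mod 2173)
4^4 ≡ 16^2 = 256 ≡ 256 (mod 2173)
4^8 ≡ 256^2 = 65536 ≡ 346 (mod 2173)
4^16 ≡ 346^2 = 119716 ≡ 201 (mod 2173)
4^32 ≡ 201^2 = 40401 ≡ 1287 (mod 2173)
4^64 ≡ 1287^2 = 1656369 ≡ 543 (mod 2173)
4^128 ≡ 543^2 = 294849 ≡ 1494 (mod 2173)
4^256 ≡ 1494^2 = 2232036 ≡ 365 (mod 2173)
4^512 ≡ 365^2 = 133225 ≡ 672 (mod 2173)
4^1024 ≡ 672^2 = 451584 ≡ 1773 (mod 2173)
4^2048 ≡ 1773^2 = 3143529 ≡ 1371 (mod 2173)
2172 = 2048 + 64 + 32 + 16 + 8 + 4 in binary powers of 2.
So 4^2172 ≡ 1371 · 543 · 1287 · 201 · 346 · 256 ≡ 1533 (mod 2173).
Since 1533 ≠ 1, base 4 is a Fermat witness: 2173 is composite.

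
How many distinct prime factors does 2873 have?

2873 = 13^2 · 17
2873 = 13^2 · 17, which has 2 distinct prime factors.

2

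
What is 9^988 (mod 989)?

9^1 ≡ 9 (mod 989)
9^2 ≡ 9^2 = 81 ≡ 81 (mod 989)
9^4 ≡ 81^2 = 6561 ≡ 627 (mod 989)
9^8 ≡ 627^2 = 393129 ≡ 496 (mod 989)
9^16 ≡ 496^2 = 246016 ≡ 744 (mod 989)
9^32 ≡ 744^2 = 553536 ≡ 685 (mod 989)
9^64 ≡ 685^2 = 469225 ≡ 439 (mod 989)
9^128 ≡ 439^2 = 192721 ≡ 855 (mod 989)
9^256 ≡ 855^2 = 731025 ≡ 154 (mod 989)
9^512 ≡ 154^2 = 23716 ≡ 969 (mod 989)
988 = 512 + 256 + 128 + 64 + 16 + 8 + 4 in binary powers of 2.
So 9^988 ≡ 969 · 154 · 855 · 439 · 744 · 496 · 627 ≡ 439 (mod 989).
Since 439 ≠ 1, base 9 is a Fermat witness: 989 is composite.

439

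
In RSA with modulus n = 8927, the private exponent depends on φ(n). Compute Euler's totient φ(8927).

8736

Factor: 8927 = 79 · 113.
φ(8927) = (79−1) · (113−1) = 78 · 112 = 8736.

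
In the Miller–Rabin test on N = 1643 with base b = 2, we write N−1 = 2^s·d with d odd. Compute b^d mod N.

622

1643 − 1 = 1642 = 2^1 · 821, so d = 821.
2^1 ≡ 2 (mod 1643)
2^2 ≡ 2^2 = 4 ≡ 4 (mod 1643)
2^4 ≡ 4^2 = 16 ≡ 16 (mod 1643)
2^8 ≡ 16^2 = 256 ≡ 256 (mod 1643)
2^16 ≡ 256^2 = 65536 ≡ 1459 (mod 1643)
2^32 ≡ 1459^2 = 2128681 ≡ 996 (mod 1643)
2^64 ≡ 996^2 = 992016 ≡ 1287 (mod 1643)
2^128 ≡ 1287^2 = 1656369 ≡ 225 (mod 1643)
2^256 ≡ 225^2 = 50625 ≡ 1335 (mod 1643)
2^512 ≡ 1335^2 = 1782225 ≡ 1213 (mod 1643)
821 = 512 + 256 + 32 + 16 + 4 + 1 in binary powers of 2.
So 2^821 ≡ 1213 · 1335 · 996 · 1459 · 16 · 2 ≡ 622 (mod 1643).
Squaring chain: 622; never reaches −1, so base 2 is a Miller–Rabin witness that 1643 is composite.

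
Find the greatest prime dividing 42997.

73

42997 = 19 · 2263
2263 = 31 · 73
73 is prime.
So 42997 = 19 · 31 · 73; the largest prime factor is 73.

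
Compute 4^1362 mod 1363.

836

4^1 ≡ 4 (mod 1363)
4^2 ≡ 4^2 = 16 ≡ 16 (mod 1363)
4^4 ≡ 16^2 = 256 ≡ 256 (mod 1363)
4^8 ≡ 256^2 = 65536 ≡ 112 (mod 1363)
4^16 ≡ 112^2 = 12544 ≡ 277 (mod 1363)
4^32 ≡ 277^2 = 76729 ≡ 401 (mod 1363)
4^64 ≡ 401^2 = 160801 ≡ 1330 (mod 1363)
4^128 ≡ 1330^2 = 1768900 ≡ 1089 (mod 1363)
4^256 ≡ 1089^2 = 1185921 ≡ 111 (mod 1363)
4^512 ≡ 111^2 = 12321 ≡ 54 (mod 1363)
4^1024 ≡ 54^2 = 2916 ≡ 190 (mod 1363)
1362 = 1024 + 256 + 64 + 16 + 2 in binary powers of 2.
So 4^1362 ≡ 190 · 111 · 1330 · 277 · 16 ≡ 836 (mod 1363).
Since 836 ≠ 1, base 4 is a Fermat witness: 1363 is composite.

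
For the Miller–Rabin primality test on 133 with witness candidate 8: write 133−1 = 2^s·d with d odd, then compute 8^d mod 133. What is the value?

133 − 1 = 132 = 2^2 · 33, so d = 33.
8^1 ≡ 8 (mod 133)
8^2 ≡ 8^2 = 64 ≡ 64 (mod 133)
8^4 ≡ 64^2 = 4096 ≡ 106 (mod 133)
8^8 ≡ 106^2 = 11236 ≡ 64 (mod 133)
8^16 ≡ 64^2 = 4096 ≡ 106 (mod 133)
8^32 ≡ 106^2 = 11236 ≡ 64 (mod 133)
33 = 32 + 1 in binary powers of 2.
So 8^33 ≡ 64 · 8 ≡ 113 (mod 133).
Squaring chain: 113 → 1; never reaches −1, so base 8 is a Miller–Rabin witness that 133 is composite.

113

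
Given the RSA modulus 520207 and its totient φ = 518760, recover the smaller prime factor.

φ(n) = (p−1)(q−1) = n − (p+q) + 1, so p + q = 520207 − 518760 + 1 = 1448.
p and q are the roots of t² − 1448t + 520207 = 0.
Discriminant: 1448² − 4·520207 = 2096704 − 2080828 = 15876; √15876 = 126.
q = (1448 − 126)/2 = 661, p = (1448 + 126)/2 = 787.
Check: 661 · 787 = 520207.

661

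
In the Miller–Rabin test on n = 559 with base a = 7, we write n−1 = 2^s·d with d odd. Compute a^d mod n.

343

559 − 1 = 558 = 2^1 · 279, so d = 279.
7^1 ≡ 7 (mod 559)
7^2 ≡ 7^2 = 49 ≡ 49 (mod 559)
7^4 ≡ 49^2 = 2401 ≡ 165 (mod 559)
7^8 ≡ 165^2 = 27225 ≡ 393 (mod 559)
7^16 ≡ 393^2 = 154449 ≡ 165 (mod 559)
7^32 ≡ 165^2 = 27225 ≡ 393 (mod 559)
7^64 ≡ 393^2 = 154449 ≡ 165 (mod 559)
7^128 ≡ 165^2 = 27225 ≡ 393 (mod 559)
7^256 ≡ 393^2 = 154449 ≡ 165 (mod 559)
279 = 256 + 16 + 4 + 2 + 1 in binary powers of 2.
So 7^279 ≡ 165 · 165 · 165 · 49 · 7 ≡ 343 (mod 559).
Squaring chain: 343; never reaches −1, so base 7 is a Miller–Rabin witness that 559 is composite.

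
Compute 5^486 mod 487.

1

5^1 ≡ 5 (mod 487)
5^2 ≡ 5^2 = 25 ≡ 25 (mod 487)
5^4 ≡ 25^2 = 625 ≡ 138 (mod 487)
5^8 ≡ 138^2 = 19044 ≡ 51 (mod 487)
5^16 ≡ 51^2 = 2601 ≡ 166 (mod 487)
5^32 ≡ 166^2 = 27556 ≡ 284 (mod 487)
5^64 ≡ 284^2 = 80656 ≡ 301 (mod 487)
5^128 ≡ 301^2 = 90601 ≡ 19 (mod 487)
5^256 ≡ 19^2 = 361 ≡ 361 (mod 487)
486 = 256 + 128 + 64 + 32 + 4 + 2 in binary powers of 2.
So 5^486 ≡ 361 · 19 · 301 · 284 · 138 · 25 ≡ 1 (mod 487).
Since the result is 1, base 5 gives no evidence that 487 is composite.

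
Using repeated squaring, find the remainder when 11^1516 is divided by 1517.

11^1 ≡ 11 (mod 1517)
11^2 ≡ 11^2 = 121 ≡ 121 (mod 1517)
11^4 ≡ 121^2 = 14641 ≡ 988 (mod 1517)
11^8 ≡ 988^2 = 976144 ≡ 713 (mod 1517)
11^16 ≡ 713^2 = 508369 ≡ 174 (mod 1517)
11^32 ≡ 174^2 = 30276 ≡ 1453 (mod 1517)
11^64 ≡ 1453^2 = 2111209 ≡ 1062 (mod 1517)
11^128 ≡ 1062^2 = 1127844 ≡ 713 (mod 1517)
11^256 ≡ 713^2 = 508369 ≡ 174 (mod 1517)
11^512 ≡ 174^2 = 30276 ≡ 1453 (mod 1517)
11^1024 ≡ 1453^2 = 2111209 ≡ 1062 (mod 1517)
1516 = 1024 + 256 + 128 + 64 + 32 + 8 + 4 in binary powers of 2.
So 11^1516 ≡ 1062 · 174 · 713 · 1062 · 1453 · 713 · 988 ≡ 359 (mod 1517).
Since 359 ≠ 1, base 11 is a Fermat witness: 1517 is composite.

359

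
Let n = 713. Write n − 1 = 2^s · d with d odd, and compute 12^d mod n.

633

713 − 1 = 712 = 2^3 · 89, so d = 89.
12^1 ≡ 12 (mod 713)
12^2 ≡ 12^2 = 144 ≡ 144 (mod 713)
12^4 ≡ 144^2 = 20736 ≡ 59 (mod 713)
12^8 ≡ 59^2 = 3481 ≡ 629 (mod 713)
12^16 ≡ 629^2 = 395641 ≡ 639 (mod 713)
12^32 ≡ 639^2 = 408321 ≡ 485 (mod 713)
12^64 ≡ 485^2 = 235225 ≡ 648 (mod 713)
89 = 64 + 16 + 8 + 1 in binary powers of 2.
So 12^89 ≡ 648 · 639 · 629 · 12 ≡ 633 (mod 713).
Squaring chain: 633 → 696 → 289; never reaches −1, so base 12 is a Miller–Rabin witness that 713 is composite.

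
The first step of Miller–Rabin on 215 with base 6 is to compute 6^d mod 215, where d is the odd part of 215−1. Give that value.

215 − 1 = 214 = 2^1 · 107, so d = 107.
6^1 ≡ 6 (mod 215)
6^2 ≡ 6^2 = 36 ≡ 36 (mod 215)
6^4 ≡ 36^2 = 1296 ≡ 6 (mod 215)
6^8 ≡ 6^2 = 36 ≡ 36 (mod 215)
6^16 ≡ 36^2 = 1296 ≡ 6 (mod 215)
6^32 ≡ 6^2 = 36 ≡ 36 (mod 215)
6^64 ≡ 36^2 = 1296 ≡ 6 (mod 215)
107 = 64 + 32 + 8 + 2 + 1 in binary powers of 2.
So 6^107 ≡ 6 · 36 · 36 · 36 · 6 ≡ 36 (mod 215).
Squaring chain: 36; never reaches −1, so base 6 is a Miller–Rabin witness that 215 is composite.

36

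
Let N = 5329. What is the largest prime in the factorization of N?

5329 = 73 · 73
73 = 73 · 1
So 5329 = 73^2; the largest prime factor is 73.

73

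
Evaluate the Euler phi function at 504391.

485112

Factor: 504391 = 59 · 83 · 103.
φ(504391) = (59−1) · (83−1) · (103−1) = 58 · 82 · 102 = 485112.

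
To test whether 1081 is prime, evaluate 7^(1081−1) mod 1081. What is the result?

7^1 ≡ 7 (mod 1081)
7^2 ≡ 7^2 = 49 ≡ 49 (mod 1081)
7^4 ≡ 49^2 = 2401 ≡ 239 (mod 1081)
7^8 ≡ 239^2 = 57121 ≡ 909 (mod 1081)
7^16 ≡ 909^2 = 826281 ≡ 397 (mod 1081)
7^32 ≡ 397^2 = 157609 ≡ 864 (mod 1081)
7^64 ≡ 864^2 = 746496 ≡ 606 (mod 1081)
7^128 ≡ 606^2 = 367236 ≡ 777 (mod 1081)
7^256 ≡ 777^2 = 603729 ≡ 531 (mod 1081)
7^512 ≡ 531^2 = 281961 ≡ 901 (mod 1081)
7^1024 ≡ 901^2 = 811801 ≡ 1051 (mod 1081)
1080 = 1024 + 32 + 16 + 8 in binary powers of 2.
So 7^1080 ≡ 1051 · 864 · 397 · 909 ≡ 1061 (mod 1081).
Since 1061 ≠ 1, base 7 is a Fermat witness: 1081 is composite.

1061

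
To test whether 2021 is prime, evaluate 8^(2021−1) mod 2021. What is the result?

1860

8^1 ≡ 8 (mod 2021)
8^2 ≡ 8^2 = 64 ≡ 64 (mod 2021)
8^4 ≡ 64^2 = 4096 ≡ 54 (mod 2021)
8^8 ≡ 54^2 = 2916 ≡ 895 (mod 2021)
8^16 ≡ 895^2 = 801025 ≡ 709 (mod 2021)
8^32 ≡ 709^2 = 502681 ≡ 1473 (mod 2021)
8^64 ≡ 1473^2 = 2169729 ≡ 1196 (mod 2021)
8^128 ≡ 1196^2 = 1430416 ≡ 1569 (mod 2021)
8^256 ≡ 1569^2 = 2461761 ≡ 183 (mod 2021)
8^512 ≡ 183^2 = 33489 ≡ 1153 (mod 2021)
8^1024 ≡ 1153^2 = 1329409 ≡ 1612 (mod 2021)
2020 = 1024 + 512 + 256 + 128 + 64 + 32 + 4 in binary powers of 2.
So 8^2020 ≡ 1612 · 1153 · 183 · 1569 · 1196 · 1473 · 54 ≡ 1860 (mod 2021).
Since 1860 ≠ 1, base 8 is a Fermat witness: 2021 is composite.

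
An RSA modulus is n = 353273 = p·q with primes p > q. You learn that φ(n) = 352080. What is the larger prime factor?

653

φ(n) = (p−1)(q−1) = n − (p+q) + 1, so p + q = 353273 − 352080 + 1 = 1194.
p and q are the roots of t² − 1194t + 353273 = 0.
Discriminant: 1194² − 4·353273 = 1425636 − 1413092 = 12544; √12544 = 112.
q = (1194 − 112)/2 = 541, p = (1194 + 112)/2 = 653.
Check: 541 · 653 = 353273.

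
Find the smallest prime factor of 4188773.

4188773 is odd.
Digit sum 38, not divisible by 3.
Ends in 3: not divisible by 5.
7: 4188773 = 7·598396 + 1
11: 4188773 = 11·380797 + 6
13: 4188773 = 13·322213 + 4
17: 4188773 = 17·246398 + 7
19: 4188773 = 19·220461 + 14
23: 4188773 = 23·182120 + 13
29: 4188773 = 29·144440 + 13
31: 4188773 = 31·135121 + 22
37: 4188773 = 37·113210 + 3
41: 4188773 = 41·102165 + 8
43: 4188773 = 43·97413 + 14
47: 4188773 = 47·89122 + 39
53: 4188773 = 53·79033 + 24
59: 4188773 = 59·70996 + 9
61: 4188773 = 61·68668 + 25
67: 4188773 = 67·62519

67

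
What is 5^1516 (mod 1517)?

5^1 ≡ 5 (mod 1517)
5^2 ≡ 5^2 = 25 ≡ 25 (mod 1517)
5^4 ≡ 25^2 = 625 ≡ 625 (mod 1517)
5^8 ≡ 625^2 = 390625 ≡ 756 (mod 1517)
5^16 ≡ 756^2 = 571536 ≡ 1144 (mod 1517)
5^32 ≡ 1144^2 = 1308736 ≡ 1082 (mod 1517)
5^64 ≡ 1082^2 = 1170724 ≡ 1117 (mod 1517)
5^128 ≡ 1117^2 = 1247689 ≡ 715 (mod 1517)
5^256 ≡ 715^2 = 511225 ≡ 1513 (mod 1517)
5^512 ≡ 1513^2 = 2289169 ≡ 16 (mod 1517)
5^1024 ≡ 16^2 = 256 ≡ 256 (mod 1517)
1516 = 1024 + 256 + 128 + 64 + 32 + 8 + 4 in binary powers of 2.
So 5^1516 ≡ 256 · 1513 · 715 · 1117 · 1082 · 756 · 625 ≡ 1513 (mod 1517).
Since 1513 ≠ 1, base 5 is a Fermat witness: 1517 is composite.

1513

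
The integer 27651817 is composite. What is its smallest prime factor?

27651817 is odd.
Digit sum 37, not divisible by 3.
Ends in 7: not divisible by 5.
7: 27651817 = 7·3950259 + 4
11: 27651817 = 11·2513801 + 6
13: 27651817 = 13·2127062 + 11
17: 27651817 = 17·1626577 + 8
19: 27651817 = 19·1455358 + 15
23: 27651817 = 23·1202252 + 21
29: 27651817 = 29·953510 + 27
31: 27651817 = 31·891994 + 3
37: 27651817 = 37·747346 + 15
41: 27651817 = 41·674434 + 23
43: 27651817 = 43·643065 + 22
47: 27651817 = 47·588336 + 25
53: 27651817 = 53·521732 + 21
59: 27651817 = 59·468674 + 51
61: 27651817 = 61·453308 + 29
67: 27651817 = 67·412713 + 46
71: 27651817 = 71·389462 + 15
73: 27651817 = 73·378792 + 1
79: 27651817 = 79·350023

79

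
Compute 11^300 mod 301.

176

11^1 ≡ 11 (mod 301)
11^2 ≡ 11^2 = 121 ≡ 121 (mod 301)
11^4 ≡ 121^2 = 14641 ≡ 193 (mod 301)
11^8 ≡ 193^2 = 37249 ≡ 226 (mod 301)
11^16 ≡ 226^2 = 51076 ≡ 207 (mod 301)
11^32 ≡ 207^2 = 42849 ≡ 107 (mod 301)
11^64 ≡ 107^2 = 11449 ≡ 11 (mod 301)
11^128 ≡ 11^2 = 121 ≡ 121 (mod 301)
11^256 ≡ 121^2 = 14641 ≡ 193 (mod 301)
300 = 256 + 32 + 8 + 4 in binary powers of 2.
So 11^300 ≡ 193 · 107 · 226 · 193 ≡ 176 (mod 301).
Since 176 ≠ 1, base 11 is a Fermat witness: 301 is composite.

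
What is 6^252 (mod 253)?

234

6^1 ≡ 6 (mod 253)
6^2 ≡ 6^2 = 36 ≡ 36 (mod 253)
6^4 ≡ 36^2 = 1296 ≡ 31 (mod 253)
6^8 ≡ 31^2 = 961 ≡ 202 (mod 253)
6^16 ≡ 202^2 = 40804 ≡ 71 (mod 253)
6^32 ≡ 71^2 = 5041 ≡ 234 (mod 253)
6^64 ≡ 234^2 = 54756 ≡ 108 (mod 253)
6^128 ≡ 108^2 = 11664 ≡ 26 (mod 253)
252 = 128 + 64 + 32 + 16 + 8 + 4 in binary powers of 2.
So 6^252 ≡ 26 · 108 · 234 · 71 · 202 · 31 ≡ 234 (mod 253).
Since 234 ≠ 1, base 6 is a Fermat witness: 253 is composite.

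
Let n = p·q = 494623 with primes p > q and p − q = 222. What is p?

823

Since p = q + 222, we have 494623 = q(q + 222), so q² + 222q − 494623 = 0.
Discriminant: 222² + 4·494623 = 49284 + 1978492 = 2027776; √2027776 = 1424.
q = (−222 + 1424)/2 = 601, and p = q + 222 = 823.
Check: 601 · 823 = 494623.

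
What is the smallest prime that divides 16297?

16297 is odd.
Digit sum 25, not divisible by 3.
Ends in 7: not divisible by 5.
7: 16297 = 7·2328 + 1
11: 16297 = 11·1481 + 6
13: 16297 = 13·1253 + 8
17: 16297 = 17·958 + 11
19: 16297 = 19·857 + 14
23: 16297 = 23·708 + 13
29: 16297 = 29·561 + 28
31: 16297 = 31·525 + 22
37: 16297 = 37·440 + 17
41: 16297 = 41·397 + 20
43: 16297 = 43·379

43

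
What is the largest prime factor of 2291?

2291 = 29 · 79
79 is prime.
So 2291 = 29 · 79; the largest prime factor is 79.

79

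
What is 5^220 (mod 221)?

157

5^1 ≡ 5 (mod 221)
5^2 ≡ 5^2 = 25 ≡ 25 (mod 221)
5^4 ≡ 25^2 = 625 ≡ 183 (mod 221)
5^8 ≡ 183^2 = 33489 ≡ 118 (mod 221)
5^16 ≡ 118^2 = 13924 ≡ 1 (mod 221)
5^32 ≡ 1^2 = 1 ≡ 1 (mod 221)
5^64 ≡ 1^2 = 1 ≡ 1 (mod 221)
5^128 ≡ 1^2 = 1 ≡ 1 (mod 221)
220 = 128 + 64 + 16 + 8 + 4 in binary powers of 2.
So 5^220 ≡ 1 · 1 · 1 · 118 · 183 ≡ 157 (mod 221).
Since 157 ≠ 1, base 5 is a Fermat witness: 221 is composite.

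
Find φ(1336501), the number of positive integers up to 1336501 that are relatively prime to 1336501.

Factor: 1336501 = 53 · 151 · 167.
φ(1336501) = (53−1) · (151−1) · (167−1) = 52 · 150 · 166 = 1294800.

1294800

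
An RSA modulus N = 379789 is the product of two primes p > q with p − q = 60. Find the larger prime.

647

Since p = q + 60, we have 379789 = q(q + 60), so q² + 60q − 379789 = 0.
Discriminant: 60² + 4·379789 = 3600 + 1519156 = 1522756; √1522756 = 1234.
q = (−60 + 1234)/2 = 587, and p = q + 60 = 647.
Check: 587 · 647 = 379789.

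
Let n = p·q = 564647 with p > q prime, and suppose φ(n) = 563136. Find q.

673

φ(n) = (p−1)(q−1) = n − (p+q) + 1, so p + q = 564647 − 563136 + 1 = 1512.
p and q are the roots of t² − 1512t + 564647 = 0.
Discriminant: 1512² − 4·564647 = 2286144 − 2258588 = 27556; √27556 = 166.
q = (1512 − 166)/2 = 673, p = (1512 + 166)/2 = 839.
Check: 673 · 839 = 564647.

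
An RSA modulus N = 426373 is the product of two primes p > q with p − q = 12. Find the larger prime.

Since p = q + 12, we have 426373 = q(q + 12), so q² + 12q − 426373 = 0.
Discriminant: 12² + 4·426373 = 144 + 1705492 = 1705636; √1705636 = 1306.
q = (−12 + 1306)/2 = 647, and p = q + 12 = 659.
Check: 647 · 659 = 426373.

659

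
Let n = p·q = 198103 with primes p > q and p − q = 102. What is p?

Since p = q + 102, we have 198103 = q(q + 102), so q² + 102q − 198103 = 0.
Discriminant: 102² + 4·198103 = 10404 + 792412 = 802816; √802816 = 896.
q = (−102 + 896)/2 = 397, and p = q + 102 = 499.
Check: 397 · 499 = 198103.

499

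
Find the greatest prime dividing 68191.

97

68191 = 19 · 3589
3589 = 37 · 97
97 is prime.
So 68191 = 19 · 37 · 97; the largest prime factor is 97.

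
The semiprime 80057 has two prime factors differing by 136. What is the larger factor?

359

Since p = q + 136, we have 80057 = q(q + 136), so q² + 136q − 80057 = 0.
Discriminant: 136² + 4·80057 = 18496 + 320228 = 338724; √338724 = 582.
q = (−136 + 582)/2 = 223, and p = q + 136 = 359.
Check: 223 · 359 = 80057.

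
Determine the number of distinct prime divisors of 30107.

4

30107 = 7 · 4301
4301 = 11 · 391
391 = 17 · 23
30107 = 7 · 11 · 17 · 23, which has 4 distinct prime factors.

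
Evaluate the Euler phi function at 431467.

414120

Factor: 431467 = 59 · 71 · 103.
φ(431467) = (59−1) · (71−1) · (103−1) = 58 · 70 · 102 = 414120.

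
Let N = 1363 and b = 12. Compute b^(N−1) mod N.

12^1 ≡ 12 (mod 1363)
12^2 ≡ 12^2 = 144 ≡ 144 (mod 1363)
12^4 ≡ 144^2 = 20736 ≡ 291 (mod 1363)
12^8 ≡ 291^2 = 84681 ≡ 175 (mod 1363)
12^16 ≡ 175^2 = 30625 ≡ 639 (mod 1363)
12^32 ≡ 639^2 = 408321 ≡ 784 (mod 1363)
12^64 ≡ 784^2 = 614656 ≡ 1306 (mod 1363)
12^128 ≡ 1306^2 = 1705636 ≡ 523 (mod 1363)
12^256 ≡ 523^2 = 273529 ≡ 929 (mod 1363)
12^512 ≡ 929^2 = 863041 ≡ 262 (mod 1363)
12^1024 ≡ 262^2 = 68644 ≡ 494 (mod 1363)
1362 = 1024 + 256 + 64 + 16 + 2 in binary powers of 2.
So 12^1362 ≡ 494 · 929 · 1306 · 639 · 144 ≡ 202 (mod 1363).
Since 202 ≠ 1, base 12 is a Fermat witness: 1363 is composite.

202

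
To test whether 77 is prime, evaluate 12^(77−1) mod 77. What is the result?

12^1 ≡ 12 (mod 77)
12^2 ≡ 12^2 = 144 ≡ 67 (mod 77)
12^4 ≡ 67^2 = 4489 ≡ 23 (mod 77)
12^8 ≡ 23^2 = 529 ≡ 67 (mod 77)
12^16 ≡ 67^2 = 4489 ≡ 23 (mod 77)
12^32 ≡ 23^2 = 529 ≡ 67 (mod 77)
12^64 ≡ 67^2 = 4489 ≡ 23 (mod 77)
76 = 64 + 8 + 4 in binary powers of 2.
So 12^76 ≡ 23 · 67 · 23 ≡ 23 (mod 77).
Since 23 ≠ 1, base 12 is a Fermat witness: 77 is composite.

23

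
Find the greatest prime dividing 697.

697 = 17 · 41
41 is prime.
So 697 = 17 · 41; the largest prime factor is 41.

41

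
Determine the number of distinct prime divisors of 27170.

5

27170 = 2 · 13585
13585 = 5 · 2717
2717 = 11 · 247
247 = 13 · 19
27170 = 2 · 5 · 11 · 13 · 19, which has 5 distinct prime factors.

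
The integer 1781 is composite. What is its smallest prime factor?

1781 is odd.
Digit sum 17, not divisible by 3.
Ends in 1: not divisible by 5.
7: 1781 = 7·254 + 3
11: 1781 = 11·161 + 10
13: 1781 = 13·137

13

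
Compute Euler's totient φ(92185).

72624

Factor: 92185 = 5 · 103 · 179.
φ(92185) = (5−1) · (103−1) · (179−1) = 4 · 102 · 178 = 72624.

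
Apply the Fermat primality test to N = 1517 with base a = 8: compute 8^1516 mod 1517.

174

8^1 ≡ 8 (mod 1517)
8^2 ≡ 8^2 = 64 ≡ 64 (mod 1517)
8^4 ≡ 64^2 = 4096 ≡ 1062 (mod 1517)
8^8 ≡ 1062^2 = 1127844 ≡ 713 (mod 1517)
8^16 ≡ 713^2 = 508369 ≡ 174 (mod 1517)
8^32 ≡ 174^2 = 30276 ≡ 1453 (mod 1517)
8^64 ≡ 1453^2 = 2111209 ≡ 1062 (mod 1517)
8^128 ≡ 1062^2 = 1127844 ≡ 713 (mod 1517)
8^256 ≡ 713^2 = 508369 ≡ 174 (mod 1517)
8^512 ≡ 174^2 = 30276 ≡ 1453 (mod 1517)
8^1024 ≡ 1453^2 = 2111209 ≡ 1062 (mod 1517)
1516 = 1024 + 256 + 128 + 64 + 32 + 8 + 4 in binary powers of 2.
So 8^1516 ≡ 1062 · 174 · 713 · 1062 · 1453 · 713 · 1062 ≡ 174 (mod 1517).
Since 174 ≠ 1, base 8 is a Fermat witness: 1517 is composite.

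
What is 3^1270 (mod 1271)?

893

3^1 ≡ 3 (mod 1271)
3^2 ≡ 3^2 = 9 ≡ 9 (mod 1271)
3^4 ≡ 9^2 = 81 ≡ 81 (mod 1271)
3^8 ≡ 81^2 = 6561 ≡ 206 (mod 1271)
3^16 ≡ 206^2 = 42436 ≡ 493 (mod 1271)
3^32 ≡ 493^2 = 243049 ≡ 288 (mod 1271)
3^64 ≡ 288^2 = 82944 ≡ 329 (mod 1271)
3^128 ≡ 329^2 = 108241 ≡ 206 (mod 1271)
3^256 ≡ 206^2 = 42436 ≡ 493 (mod 1271)
3^512 ≡ 493^2 = 243049 ≡ 288 (mod 1271)
3^1024 ≡ 288^2 = 82944 ≡ 329 (mod 1271)
1270 = 1024 + 128 + 64 + 32 + 16 + 4 + 2 in binary powers of 2.
So 3^1270 ≡ 329 · 206 · 329 · 288 · 493 · 81 · 9 ≡ 893 (mod 1271).
Since 893 ≠ 1, base 3 is a Fermat witness: 1271 is composite.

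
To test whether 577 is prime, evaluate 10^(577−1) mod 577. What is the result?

10^1 ≡ 10 (mod 577)
10^2 ≡ 10^2 = 100 ≡ 100 (mod 577)
10^4 ≡ 100^2 = 10000 ≡ 191 (mod 577)
10^8 ≡ 191^2 = 36481 ≡ 130 (mod 577)
10^16 ≡ 130^2 = 16900 ≡ 167 (mod 577)
10^32 ≡ 167^2 = 27889 ≡ 193 (mod 577)
10^64 ≡ 193^2 = 37249 ≡ 321 (mod 577)
10^128 ≡ 321^2 = 103041 ≡ 335 (mod 577)
10^256 ≡ 335^2 = 112225 ≡ 287 (mod 577)
10^512 ≡ 287^2 = 82369 ≡ 435 (mod 577)
576 = 512 + 64 in binary powers of 2.
So 10^576 ≡ 435 · 321 ≡ 1 (mod 577).
Since the result is 1, base 10 gives no evidence that 577 is composite.

1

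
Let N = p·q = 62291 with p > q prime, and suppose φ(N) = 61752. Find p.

φ(n) = (p−1)(q−1) = n − (p+q) + 1, so p + q = 62291 − 61752 + 1 = 540.
p and q are the roots of t² − 540t + 62291 = 0.
Discriminant: 540² − 4·62291 = 291600 − 249164 = 42436; √42436 = 206.
q = (540 − 206)/2 = 167, p = (540 + 206)/2 = 373.
Check: 167 · 373 = 62291.

373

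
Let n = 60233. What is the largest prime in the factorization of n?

67

60233 = 29 · 2077
2077 = 31 · 67
67 is prime.
So 60233 = 29 · 31 · 67; the largest prime factor is 67.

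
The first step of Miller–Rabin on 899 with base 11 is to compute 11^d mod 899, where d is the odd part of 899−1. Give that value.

899 − 1 = 898 = 2^1 · 449, so d = 449.
11^1 ≡ 11 (mod 899)
11^2 ≡ 11^2 = 121 ≡ 121 (mod 899)
11^4 ≡ 121^2 = 14641 ≡ 257 (mod 899)
11^8 ≡ 257^2 = 66049 ≡ 422 (mod 899)
11^16 ≡ 422^2 = 178084 ≡ 82 (mod 899)
11^32 ≡ 82^2 = 6724 ≡ 431 (mod 899)
11^64 ≡ 431^2 = 185761 ≡ 567 (mod 899)
11^128 ≡ 567^2 = 321489 ≡ 546 (mod 899)
11^256 ≡ 546^2 = 298116 ≡ 547 (mod 899)
449 = 256 + 128 + 64 + 1 in binary powers of 2.
So 11^449 ≡ 547 · 546 · 567 · 11 ≡ 823 (mod 899).
Squaring chain: 823; never reaches −1, so base 11 is a Miller–Rabin witness that 899 is composite.

823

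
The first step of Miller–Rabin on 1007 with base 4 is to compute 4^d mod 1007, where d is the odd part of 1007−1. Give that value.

271

1007 − 1 = 1006 = 2^1 · 503, so d = 503.
4^1 ≡ 4 (mod 1007)
4^2 ≡ 4^2 = 16 ≡ 16 (mod 1007)
4^4 ≡ 16^2 = 256 ≡ 256 (mod 1007)
4^8 ≡ 256^2 = 65536 ≡ 81 (mod 1007)
4^16 ≡ 81^2 = 6561 ≡ 519 (mod 1007)
4^32 ≡ 519^2 = 269361 ≡ 492 (mod 1007)
4^64 ≡ 492^2 = 242064 ≡ 384 (mod 1007)
4^128 ≡ 384^2 = 147456 ≡ 434 (mod 1007)
4^256 ≡ 434^2 = 188356 ≡ 47 (mod 1007)
503 = 256 + 128 + 64 + 32 + 16 + 4 + 2 + 1 in binary powers of 2.
So 4^503 ≡ 47 · 434 · 384 · 492 · 519 · 256 · 16 · 4 ≡ 271 (mod 1007).
Squaring chain: 271; never reaches −1, so base 4 is a Miller–Rabin witness that 1007 is composite.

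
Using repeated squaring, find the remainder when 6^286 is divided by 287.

6^1 ≡ 6 (mod 287)
6^2 ≡ 6^2 = 36 ≡ 36 (mod 287)
6^4 ≡ 36^2 = 1296 ≡ 148 (mod 287)
6^8 ≡ 148^2 = 21904 ≡ 92 (mod 287)
6^16 ≡ 92^2 = 8464 ≡ 141 (mod 287)
6^32 ≡ 141^2 = 19881 ≡ 78 (mod 287)
6^64 ≡ 78^2 = 6084 ≡ 57 (mod 287)
6^128 ≡ 57^2 = 3249 ≡ 92 (mod 287)
6^256 ≡ 92^2 = 8464 ≡ 141 (mod 287)
286 = 256 + 16 + 8 + 4 + 2 in binary powers of 2.
So 6^286 ≡ 141 · 141 · 92 · 148 · 36 ≡ 162 (mod 287).
Since 162 ≠ 1, base 6 is a Fermat witness: 287 is composite.

162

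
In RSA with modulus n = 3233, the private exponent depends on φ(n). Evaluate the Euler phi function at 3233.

Factor: 3233 = 53 · 61.
φ(3233) = (53−1) · (61−1) = 52 · 60 = 3120.

3120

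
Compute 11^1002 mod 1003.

11^1 ≡ 11 (mod 1003)
11^2 ≡ 11^2 = 121 ≡ 121 (mod 1003)
11^4 ≡ 121^2 = 14641 ≡ 599 (mod 1003)
11^8 ≡ 599^2 = 358801 ≡ 730 (mod 1003)
11^16 ≡ 730^2 = 532900 ≡ 307 (mod 1003)
11^32 ≡ 307^2 = 94249 ≡ 970 (mod 1003)
11^64 ≡ 970^2 = 940900 ≡ 86 (mod 1003)
11^128 ≡ 86^2 = 7396 ≡ 375 (mod 1003)
11^256 ≡ 375^2 = 140625 ≡ 205 (mod 1003)
11^512 ≡ 205^2 = 42025 ≡ 902 (mod 1003)
1002 = 512 + 256 + 128 + 64 + 32 + 8 + 2 in binary powers of 2.
So 11^1002 ≡ 902 · 205 · 375 · 86 · 970 · 730 · 121 ≡ 661 (mod 1003).
Since 661 ≠ 1, base 11 is a Fermat witness: 1003 is composite.

661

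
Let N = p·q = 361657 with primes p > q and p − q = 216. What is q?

503

Since p = q + 216, we have 361657 = q(q + 216), so q² + 216q − 361657 = 0.
Discriminant: 216² + 4·361657 = 46656 + 1446628 = 1493284; √1493284 = 1222.
q = (−216 + 1222)/2 = 503, and p = q + 216 = 719.
Check: 503 · 719 = 361657.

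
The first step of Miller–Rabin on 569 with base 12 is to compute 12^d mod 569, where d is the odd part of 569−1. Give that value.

292

569 − 1 = 568 = 2^3 · 71, so d = 71.
12^1 ≡ 12 (mod 569)
12^2 ≡ 12^2 = 144 ≡ 144 (mod 569)
12^4 ≡ 144^2 = 20736 ≡ 252 (mod 569)
12^8 ≡ 252^2 = 63504 ≡ 345 (mod 569)
12^16 ≡ 345^2 = 119025 ≡ 104 (mod 569)
12^32 ≡ 104^2 = 10816 ≡ 5 (mod 569)
12^64 ≡ 5^2 = 25 ≡ 25 (mod 569)
71 = 64 + 4 + 2 + 1 in binary powers of 2.
So 12^71 ≡ 25 · 252 · 144 · 12 ≡ 292 (mod 569).
Squaring chain: 292 → 483 → 568; reaches −1, so base 12 does not prove 569 composite.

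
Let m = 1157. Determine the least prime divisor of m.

1157 is odd.
Digit sum 14, not divisible by 3.
Ends in 7: not divisible by 5.
7: 1157 = 7·165 + 2
11: 1157 = 11·105 + 2
13: 1157 = 13·89

13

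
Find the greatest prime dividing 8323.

41

8323 = 7 · 1189
1189 = 29 · 41
41 is prime.
So 8323 = 7 · 29 · 41; the largest prime factor is 41.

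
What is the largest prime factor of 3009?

59

3009 = 3 · 1003
1003 = 17 · 59
59 is prime.
So 3009 = 3 · 17 · 59; the largest prime factor is 59.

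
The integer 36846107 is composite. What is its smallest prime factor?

83

36846107 is odd.
Digit sum 35, not divisible by 3.
Ends in 7: not divisible by 5.
7: 36846107 = 7·5263729 + 4
11: 36846107 = 11·3349646 + 1
13: 36846107 = 13·2834315 + 12
17: 36846107 = 17·2167418 + 1
19: 36846107 = 19·1939268 + 15
23: 36846107 = 23·1602004 + 15
29: 36846107 = 29·1270555 + 12
31: 36846107 = 31·1188584 + 3
37: 36846107 = 37·995840 + 27
41: 36846107 = 41·898685 + 22
43: 36846107 = 43·856886 + 9
47: 36846107 = 47·783959 + 34
53: 36846107 = 53·695209 + 30
59: 36846107 = 59·624510 + 17
61: 36846107 = 61·604034 + 33
67: 36846107 = 67·549941 + 60
71: 36846107 = 71·518959 + 18
73: 36846107 = 73·504741 + 14
79: 36846107 = 79·466406 + 33
83: 36846107 = 83·443929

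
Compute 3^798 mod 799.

3^1 ≡ 3 (mod 799)
3^2 ≡ 3^2 = 9 ≡ 9 (mod 799)
3^4 ≡ 9^2 = 81 ≡ 81 (mod 799)
3^8 ≡ 81^2 = 6561 ≡ 169 (mod 799)
3^16 ≡ 169^2 = 28561 ≡ 596 (mod 799)
3^32 ≡ 596^2 = 355216 ≡ 460 (mod 799)
3^64 ≡ 460^2 = 211600 ≡ 664 (mod 799)
3^128 ≡ 664^2 = 440896 ≡ 647 (mod 799)
3^256 ≡ 647^2 = 418609 ≡ 732 (mod 799)
3^512 ≡ 732^2 = 535824 ≡ 494 (mod 799)
798 = 512 + 256 + 16 + 8 + 4 + 2 in binary powers of 2.
So 3^798 ≡ 494 · 732 · 596 · 169 · 81 · 9 ≡ 784 (mod 799).
Since 784 ≠ 1, base 3 is a Fermat witness: 799 is composite.

784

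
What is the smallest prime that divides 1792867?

29

1792867 is odd.
Digit sum 40, not divisible by 3.
Ends in 7: not divisible by 5.
7: 1792867 = 7·256123 + 6
11: 1792867 = 11·162987 + 10
13: 1792867 = 13·137912 + 11
17: 1792867 = 17·105462 + 13
19: 1792867 = 19·94361 + 8
23: 1792867 = 23·77950 + 17
29: 1792867 = 29·61823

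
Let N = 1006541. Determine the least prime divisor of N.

67

1006541 is odd.
Digit sum 17, not divisible by 3.
Ends in 1: not divisible by 5.
7: 1006541 = 7·143791 + 4
11: 1006541 = 11·91503 + 8
13: 1006541 = 13·77426 + 3
17: 1006541 = 17·59208 + 5
19: 1006541 = 19·52975 + 16
23: 1006541 = 23·43762 + 15
29: 1006541 = 29·34708 + 9
31: 1006541 = 31·32469 + 2
37: 1006541 = 37·27203 + 30
41: 1006541 = 41·24549 + 32
43: 1006541 = 43·23407 + 40
47: 1006541 = 47·21415 + 36
53: 1006541 = 53·18991 + 18
59: 1006541 = 59·17060 + 1
61: 1006541 = 61·16500 + 41
67: 1006541 = 67·15023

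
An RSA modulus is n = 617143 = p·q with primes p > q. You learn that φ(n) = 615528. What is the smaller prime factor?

φ(n) = (p−1)(q−1) = n − (p+q) + 1, so p + q = 617143 − 615528 + 1 = 1616.
p and q are the roots of t² − 1616t + 617143 = 0.
Discriminant: 1616² − 4·617143 = 2611456 − 2468572 = 142884; √142884 = 378.
q = (1616 − 378)/2 = 619, p = (1616 + 378)/2 = 997.
Check: 619 · 997 = 617143.

619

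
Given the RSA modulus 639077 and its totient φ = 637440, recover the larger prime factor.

997

φ(n) = (p−1)(q−1) = n − (p+q) + 1, so p + q = 639077 − 637440 + 1 = 1638.
p and q are the roots of t² − 1638t + 639077 = 0.
Discriminant: 1638² − 4·639077 = 2683044 − 2556308 = 126736; √126736 = 356.
q = (1638 − 356)/2 = 641, p = (1638 + 356)/2 = 997.
Check: 641 · 997 = 639077.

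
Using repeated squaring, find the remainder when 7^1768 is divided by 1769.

1154

7^1 ≡ 7 (mod 1769)
7^2 ≡ 7^2 = 49 ≡ 49 (mod 1769)
7^4 ≡ 49^2 = 2401 ≡ 632 (mod 1769)
7^8 ≡ 632^2 = 399424 ≡ 1399 (mod 1769)
7^16 ≡ 1399^2 = 1957201 ≡ 687 (mod 1769)
7^32 ≡ 687^2 = 471969 ≡ 1415 (mod 1769)
7^64 ≡ 1415^2 = 2002225 ≡ 1486 (mod 1769)
7^128 ≡ 1486^2 = 2208196 ≡ 484 (mod 1769)
7^256 ≡ 484^2 = 234256 ≡ 748 (mod 1769)
7^512 ≡ 748^2 = 559504 ≡ 500 (mod 1769)
7^1024 ≡ 500^2 = 250000 ≡ 571 (mod 1769)
1768 = 1024 + 512 + 128 + 64 + 32 + 8 in binary powers of 2.
So 7^1768 ≡ 571 · 500 · 484 · 1486 · 1415 · 1399 ≡ 1154 (mod 1769).
Since 1154 ≠ 1, base 7 is a Fermat witness: 1769 is composite.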